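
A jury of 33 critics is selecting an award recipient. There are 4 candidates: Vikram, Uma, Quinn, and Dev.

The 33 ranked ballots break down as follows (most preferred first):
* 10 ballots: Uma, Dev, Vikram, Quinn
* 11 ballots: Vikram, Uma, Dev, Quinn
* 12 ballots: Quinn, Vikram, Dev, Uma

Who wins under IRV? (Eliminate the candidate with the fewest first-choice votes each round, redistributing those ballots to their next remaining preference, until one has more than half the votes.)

Vikram

Round 1: Vikram 11, Uma 10, Quinn 12, Dev 0. Dev eliminated.
Round 2: Vikram 11, Uma 10, Quinn 12. Uma eliminated.
Round 3: Vikram 21, Quinn 12. Vikram has a majority (≥17).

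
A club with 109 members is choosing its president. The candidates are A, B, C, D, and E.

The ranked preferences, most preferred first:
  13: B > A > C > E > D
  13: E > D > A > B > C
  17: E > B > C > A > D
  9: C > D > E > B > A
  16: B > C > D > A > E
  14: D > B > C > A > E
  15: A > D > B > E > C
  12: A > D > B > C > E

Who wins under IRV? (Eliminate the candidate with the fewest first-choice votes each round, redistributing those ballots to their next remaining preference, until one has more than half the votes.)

B

Round 1: A 27, B 29, C 9, D 14, E 30. C eliminated.
Round 2: A 27, B 29, D 23, E 30. D eliminated.
Round 3: A 27, B 43, E 39. A eliminated.
Round 4: B 70, E 39. B has a majority (≥55).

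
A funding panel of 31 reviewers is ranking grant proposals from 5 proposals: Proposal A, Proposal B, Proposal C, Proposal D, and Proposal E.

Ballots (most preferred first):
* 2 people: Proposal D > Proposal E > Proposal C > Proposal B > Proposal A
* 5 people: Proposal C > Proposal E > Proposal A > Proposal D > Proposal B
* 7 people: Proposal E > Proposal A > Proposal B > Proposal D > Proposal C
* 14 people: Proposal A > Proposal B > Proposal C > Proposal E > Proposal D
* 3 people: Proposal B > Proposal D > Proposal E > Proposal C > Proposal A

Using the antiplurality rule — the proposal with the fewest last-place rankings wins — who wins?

Last-place votes: Proposal A 5, Proposal B 5, Proposal C 7, Proposal D 14, Proposal E 0.

Proposal E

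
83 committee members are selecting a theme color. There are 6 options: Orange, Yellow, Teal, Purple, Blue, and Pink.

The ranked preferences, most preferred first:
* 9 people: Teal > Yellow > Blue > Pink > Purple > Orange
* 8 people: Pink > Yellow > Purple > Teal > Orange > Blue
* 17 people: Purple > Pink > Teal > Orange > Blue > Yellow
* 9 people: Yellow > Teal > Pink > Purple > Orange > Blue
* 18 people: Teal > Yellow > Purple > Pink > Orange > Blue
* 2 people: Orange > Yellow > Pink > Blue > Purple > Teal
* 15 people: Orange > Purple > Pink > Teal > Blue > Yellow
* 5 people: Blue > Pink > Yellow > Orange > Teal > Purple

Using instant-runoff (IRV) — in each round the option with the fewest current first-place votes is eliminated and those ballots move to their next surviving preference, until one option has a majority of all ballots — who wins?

Purple

Round 1: Orange 17, Yellow 9, Teal 27, Purple 17, Blue 5, Pink 8. Blue eliminated.
Round 2: Orange 17, Yellow 9, Teal 27, Purple 17, Pink 13. Yellow eliminated.
Round 3: Orange 17, Teal 36, Purple 17, Pink 13. Pink eliminated.
Round 4: Orange 22, Teal 36, Purple 25. Orange eliminated.
Round 5: Teal 41, Purple 42. Purple has a majority (≥42).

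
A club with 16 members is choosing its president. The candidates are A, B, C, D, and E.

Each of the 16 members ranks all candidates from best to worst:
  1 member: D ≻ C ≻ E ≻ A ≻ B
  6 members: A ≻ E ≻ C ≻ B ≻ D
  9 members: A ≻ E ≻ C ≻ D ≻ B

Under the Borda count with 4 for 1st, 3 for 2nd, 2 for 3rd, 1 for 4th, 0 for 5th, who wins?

A: 1×1 + 6×4 + 9×4 = 61
B: 1×0 + 6×1 + 9×0 = 6
C: 1×3 + 6×2 + 9×2 = 33
D: 1×4 + 6×0 + 9×1 = 13
E: 1×2 + 6×3 + 9×3 = 47

A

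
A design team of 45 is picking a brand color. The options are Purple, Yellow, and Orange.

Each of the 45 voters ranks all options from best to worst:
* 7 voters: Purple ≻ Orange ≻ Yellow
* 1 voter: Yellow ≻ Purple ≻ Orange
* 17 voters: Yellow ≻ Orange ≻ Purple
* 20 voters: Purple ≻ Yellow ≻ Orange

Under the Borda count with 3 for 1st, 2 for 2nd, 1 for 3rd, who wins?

Purple: 7×3 + 1×2 + 17×1 + 20×3 = 100
Yellow: 7×1 + 1×3 + 17×3 + 20×2 = 101
Orange: 7×2 + 1×1 + 17×2 + 20×1 = 69

Yellow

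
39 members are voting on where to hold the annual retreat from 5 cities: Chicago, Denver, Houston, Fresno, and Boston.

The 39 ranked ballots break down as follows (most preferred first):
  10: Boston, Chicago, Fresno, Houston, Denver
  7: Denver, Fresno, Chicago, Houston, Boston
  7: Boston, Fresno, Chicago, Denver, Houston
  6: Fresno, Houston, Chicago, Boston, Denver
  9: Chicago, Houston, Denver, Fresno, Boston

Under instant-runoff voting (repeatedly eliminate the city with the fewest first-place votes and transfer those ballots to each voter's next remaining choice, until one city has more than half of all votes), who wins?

Round 1: Chicago 9, Denver 7, Houston 0, Fresno 6, Boston 17. Houston eliminated.
Round 2: Chicago 9, Denver 7, Fresno 6, Boston 17. Fresno eliminated.
Round 3: Chicago 15, Denver 7, Boston 17. Denver eliminated.
Round 4: Chicago 22, Boston 17. Chicago has a majority (≥20).

Chicago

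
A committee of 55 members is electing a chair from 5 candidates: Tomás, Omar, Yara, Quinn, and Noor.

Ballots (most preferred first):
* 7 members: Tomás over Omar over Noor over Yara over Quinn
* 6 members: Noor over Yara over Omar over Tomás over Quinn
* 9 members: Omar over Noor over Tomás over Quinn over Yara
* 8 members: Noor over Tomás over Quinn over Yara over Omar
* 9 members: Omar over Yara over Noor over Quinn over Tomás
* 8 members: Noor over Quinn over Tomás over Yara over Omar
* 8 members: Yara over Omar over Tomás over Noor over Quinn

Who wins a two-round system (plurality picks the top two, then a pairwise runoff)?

Omar

Round 1 first-place votes: Tomás 7, Omar 18, Yara 8, Quinn 0, Noor 22. Noor and Omar advance.
Runoff: Noor is ranked above Omar on 22 ballots, Omar above Noor on 33.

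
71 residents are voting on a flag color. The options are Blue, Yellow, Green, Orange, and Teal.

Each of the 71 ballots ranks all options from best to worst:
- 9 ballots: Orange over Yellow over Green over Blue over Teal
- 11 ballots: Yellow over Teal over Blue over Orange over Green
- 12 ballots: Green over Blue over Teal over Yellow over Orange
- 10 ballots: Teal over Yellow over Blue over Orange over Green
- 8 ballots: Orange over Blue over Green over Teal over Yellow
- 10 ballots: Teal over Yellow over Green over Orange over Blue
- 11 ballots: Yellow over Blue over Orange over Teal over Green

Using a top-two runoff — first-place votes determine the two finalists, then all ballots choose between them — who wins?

Teal

Round 1 first-place votes: Blue 0, Yellow 22, Green 12, Orange 17, Teal 20. Yellow and Teal advance.
Runoff: Yellow is ranked above Teal on 31 ballots, Teal above Yellow on 40.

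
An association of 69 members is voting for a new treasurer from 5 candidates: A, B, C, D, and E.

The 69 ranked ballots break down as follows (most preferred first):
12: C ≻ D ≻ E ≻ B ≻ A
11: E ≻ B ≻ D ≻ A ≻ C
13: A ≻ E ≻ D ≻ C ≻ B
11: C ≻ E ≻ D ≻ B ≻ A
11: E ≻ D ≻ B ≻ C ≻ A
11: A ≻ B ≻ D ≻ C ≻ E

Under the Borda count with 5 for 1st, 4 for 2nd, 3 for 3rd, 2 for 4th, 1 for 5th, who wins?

E

A: 12×1 + 11×2 + 13×5 + 11×1 + 11×1 + 11×5 = 176
B: 12×2 + 11×4 + 13×1 + 11×2 + 11×3 + 11×4 = 180
C: 12×5 + 11×1 + 13×2 + 11×5 + 11×2 + 11×2 = 196
D: 12×4 + 11×3 + 13×3 + 11×3 + 11×4 + 11×3 = 230
E: 12×3 + 11×5 + 13×4 + 11×4 + 11×5 + 11×1 = 253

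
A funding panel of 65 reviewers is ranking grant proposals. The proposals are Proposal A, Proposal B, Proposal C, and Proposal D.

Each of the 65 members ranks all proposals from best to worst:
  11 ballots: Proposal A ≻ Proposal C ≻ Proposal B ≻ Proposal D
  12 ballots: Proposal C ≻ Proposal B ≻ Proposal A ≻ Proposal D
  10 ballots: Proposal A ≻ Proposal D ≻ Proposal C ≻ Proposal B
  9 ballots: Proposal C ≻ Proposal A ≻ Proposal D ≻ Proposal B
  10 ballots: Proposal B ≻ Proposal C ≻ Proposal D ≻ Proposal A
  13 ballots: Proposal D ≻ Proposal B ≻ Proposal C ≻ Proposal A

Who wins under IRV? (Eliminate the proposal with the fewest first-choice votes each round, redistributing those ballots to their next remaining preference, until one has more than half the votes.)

Proposal C

Round 1: Proposal A 21, Proposal B 10, Proposal C 21, Proposal D 13. Proposal B eliminated.
Round 2: Proposal A 21, Proposal C 31, Proposal D 13. Proposal D eliminated.
Round 3: Proposal A 21, Proposal C 44. Proposal C has a majority (≥33).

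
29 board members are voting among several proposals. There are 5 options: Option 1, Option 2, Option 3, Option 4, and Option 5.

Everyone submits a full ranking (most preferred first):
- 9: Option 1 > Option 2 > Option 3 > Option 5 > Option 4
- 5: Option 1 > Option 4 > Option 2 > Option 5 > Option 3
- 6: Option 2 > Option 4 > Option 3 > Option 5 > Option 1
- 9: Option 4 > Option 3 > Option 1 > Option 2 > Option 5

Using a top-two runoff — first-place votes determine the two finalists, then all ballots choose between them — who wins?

Option 4

Round 1 first-place votes: Option 1 14, Option 2 6, Option 3 0, Option 4 9, Option 5 0. Option 1 and Option 4 advance.
Runoff: Option 1 is ranked above Option 4 on 14 ballots, Option 4 above Option 1 on 15.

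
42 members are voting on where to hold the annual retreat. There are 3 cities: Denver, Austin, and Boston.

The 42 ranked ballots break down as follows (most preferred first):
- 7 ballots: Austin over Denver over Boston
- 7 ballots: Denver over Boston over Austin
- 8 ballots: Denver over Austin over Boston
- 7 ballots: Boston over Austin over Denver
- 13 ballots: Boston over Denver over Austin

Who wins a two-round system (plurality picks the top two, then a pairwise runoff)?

Denver

Round 1 first-place votes: Denver 15, Austin 7, Boston 20. Boston and Denver advance.
Runoff: Boston is ranked above Denver on 20 ballots, Denver above Boston on 22.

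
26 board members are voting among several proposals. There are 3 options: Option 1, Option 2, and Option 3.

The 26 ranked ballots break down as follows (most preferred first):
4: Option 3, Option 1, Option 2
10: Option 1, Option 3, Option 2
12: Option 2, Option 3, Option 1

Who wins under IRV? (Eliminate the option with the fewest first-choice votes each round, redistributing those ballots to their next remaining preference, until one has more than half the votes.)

Option 1

Round 1: Option 1 10, Option 2 12, Option 3 4. Option 3 eliminated.
Round 2: Option 1 14, Option 2 12. Option 1 has a majority (≥14).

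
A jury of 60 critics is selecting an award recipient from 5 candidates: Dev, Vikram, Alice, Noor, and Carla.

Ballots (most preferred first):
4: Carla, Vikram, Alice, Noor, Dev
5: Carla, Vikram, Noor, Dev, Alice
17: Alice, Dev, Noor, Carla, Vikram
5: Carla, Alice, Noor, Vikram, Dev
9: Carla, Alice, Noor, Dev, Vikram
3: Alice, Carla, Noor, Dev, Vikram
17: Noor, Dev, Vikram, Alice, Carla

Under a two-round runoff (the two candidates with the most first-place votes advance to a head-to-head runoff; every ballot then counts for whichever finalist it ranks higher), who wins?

Round 1 first-place votes: Dev 0, Vikram 0, Alice 20, Noor 17, Carla 23. Carla and Alice advance.
Runoff: Carla is ranked above Alice on 23 ballots, Alice above Carla on 37.

Alice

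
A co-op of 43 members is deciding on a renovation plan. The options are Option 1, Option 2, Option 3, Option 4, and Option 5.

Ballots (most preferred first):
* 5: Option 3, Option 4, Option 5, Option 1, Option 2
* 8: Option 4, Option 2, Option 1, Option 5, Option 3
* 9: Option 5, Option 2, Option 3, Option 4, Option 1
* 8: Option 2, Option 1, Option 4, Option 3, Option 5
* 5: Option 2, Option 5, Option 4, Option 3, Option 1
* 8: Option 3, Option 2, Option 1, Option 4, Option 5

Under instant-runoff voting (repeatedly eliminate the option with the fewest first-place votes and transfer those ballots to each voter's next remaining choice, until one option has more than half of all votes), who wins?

Option 2

Round 1: Option 1 0, Option 2 13, Option 3 13, Option 4 8, Option 5 9. Option 1 eliminated.
Round 2: Option 2 13, Option 3 13, Option 4 8, Option 5 9. Option 4 eliminated.
Round 3: Option 2 21, Option 3 13, Option 5 9. Option 5 eliminated.
Round 4: Option 2 30, Option 3 13. Option 2 has a majority (≥22).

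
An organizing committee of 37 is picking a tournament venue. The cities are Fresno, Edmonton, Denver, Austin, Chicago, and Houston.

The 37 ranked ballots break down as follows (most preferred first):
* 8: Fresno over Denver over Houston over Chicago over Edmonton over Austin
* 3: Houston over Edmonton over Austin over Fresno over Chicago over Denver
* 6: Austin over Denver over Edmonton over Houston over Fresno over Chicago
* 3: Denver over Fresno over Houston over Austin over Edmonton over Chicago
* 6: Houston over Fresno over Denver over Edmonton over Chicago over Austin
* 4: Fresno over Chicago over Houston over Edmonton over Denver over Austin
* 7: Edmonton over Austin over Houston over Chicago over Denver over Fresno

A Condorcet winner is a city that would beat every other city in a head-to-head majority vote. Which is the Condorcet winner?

Houston

Houston vs Fresno: 22–15
Houston vs Edmonton: 24–13
Houston vs Denver: 20–17
Houston vs Austin: 24–13
Houston vs Chicago: 33–4
Houston beats every other city.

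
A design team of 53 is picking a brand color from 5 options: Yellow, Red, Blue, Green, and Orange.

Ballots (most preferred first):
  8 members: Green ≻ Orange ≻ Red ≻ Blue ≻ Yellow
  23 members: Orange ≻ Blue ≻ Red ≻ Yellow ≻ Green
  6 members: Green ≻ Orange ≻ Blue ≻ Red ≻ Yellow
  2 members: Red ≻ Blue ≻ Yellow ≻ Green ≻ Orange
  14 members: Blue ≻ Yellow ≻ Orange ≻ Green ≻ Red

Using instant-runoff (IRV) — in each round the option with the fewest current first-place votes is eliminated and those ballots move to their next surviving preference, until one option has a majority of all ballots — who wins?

Orange

Round 1: Yellow 0, Red 2, Blue 14, Green 14, Orange 23. Yellow eliminated.
Round 2: Red 2, Blue 14, Green 14, Orange 23. Red eliminated.
Round 3: Blue 16, Green 14, Orange 23. Green eliminated.
Round 4: Blue 16, Orange 37. Orange has a majority (≥27).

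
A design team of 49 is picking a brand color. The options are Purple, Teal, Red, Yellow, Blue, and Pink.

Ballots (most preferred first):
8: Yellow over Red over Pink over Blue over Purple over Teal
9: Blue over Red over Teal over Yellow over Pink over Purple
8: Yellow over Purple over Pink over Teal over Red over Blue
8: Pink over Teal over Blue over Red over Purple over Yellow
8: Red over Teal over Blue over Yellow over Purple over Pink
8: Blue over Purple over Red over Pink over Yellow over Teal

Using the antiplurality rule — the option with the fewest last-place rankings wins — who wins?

Red

Last-place votes: Purple 9, Teal 16, Red 0, Yellow 8, Blue 8, Pink 8.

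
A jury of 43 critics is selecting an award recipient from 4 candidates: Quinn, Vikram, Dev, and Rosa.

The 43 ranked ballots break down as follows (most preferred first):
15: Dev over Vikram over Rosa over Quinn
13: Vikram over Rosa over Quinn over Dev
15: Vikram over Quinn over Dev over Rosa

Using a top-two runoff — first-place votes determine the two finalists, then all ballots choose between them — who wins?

Vikram

Round 1 first-place votes: Quinn 0, Vikram 28, Dev 15, Rosa 0. Vikram and Dev advance.
Runoff: Vikram is ranked above Dev on 28 ballots, Dev above Vikram on 15.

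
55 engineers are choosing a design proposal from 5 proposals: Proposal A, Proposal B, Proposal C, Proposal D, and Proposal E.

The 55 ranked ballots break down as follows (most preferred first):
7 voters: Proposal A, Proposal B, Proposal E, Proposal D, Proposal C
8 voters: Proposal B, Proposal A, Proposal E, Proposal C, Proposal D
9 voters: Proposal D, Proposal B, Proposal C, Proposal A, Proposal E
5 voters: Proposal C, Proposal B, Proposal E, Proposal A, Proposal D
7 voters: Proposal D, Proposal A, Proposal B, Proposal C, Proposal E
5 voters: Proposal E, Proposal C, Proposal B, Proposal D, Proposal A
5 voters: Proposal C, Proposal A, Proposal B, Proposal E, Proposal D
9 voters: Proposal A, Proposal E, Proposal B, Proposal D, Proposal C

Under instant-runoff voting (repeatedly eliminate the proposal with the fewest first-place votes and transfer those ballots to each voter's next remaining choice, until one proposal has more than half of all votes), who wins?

Proposal A

Round 1: Proposal A 16, Proposal B 8, Proposal C 10, Proposal D 16, Proposal E 5. Proposal E eliminated.
Round 2: Proposal A 16, Proposal B 8, Proposal C 15, Proposal D 16. Proposal B eliminated.
Round 3: Proposal A 24, Proposal C 15, Proposal D 16. Proposal C eliminated.
Round 4: Proposal A 34, Proposal D 21. Proposal A has a majority (≥28).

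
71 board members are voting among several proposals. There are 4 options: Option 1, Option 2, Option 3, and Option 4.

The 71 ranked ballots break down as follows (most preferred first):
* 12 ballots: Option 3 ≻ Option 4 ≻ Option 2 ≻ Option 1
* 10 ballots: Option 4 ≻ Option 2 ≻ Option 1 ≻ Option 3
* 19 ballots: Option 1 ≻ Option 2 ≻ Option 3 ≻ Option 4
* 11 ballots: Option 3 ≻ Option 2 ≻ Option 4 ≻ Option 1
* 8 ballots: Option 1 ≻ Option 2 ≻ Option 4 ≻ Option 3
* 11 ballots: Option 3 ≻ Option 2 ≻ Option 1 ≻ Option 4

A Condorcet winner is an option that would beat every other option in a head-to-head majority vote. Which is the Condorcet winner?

Option 2 vs Option 1: 44–27
Option 2 vs Option 3: 37–34
Option 2 vs Option 4: 49–22
Option 2 beats every other option.

Option 2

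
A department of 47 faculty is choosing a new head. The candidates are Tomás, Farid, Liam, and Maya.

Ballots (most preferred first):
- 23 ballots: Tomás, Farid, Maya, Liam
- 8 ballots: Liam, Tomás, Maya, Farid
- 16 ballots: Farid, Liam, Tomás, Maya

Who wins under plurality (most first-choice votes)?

Tomás

First-place votes: Tomás 23, Farid 16, Liam 8, Maya 0.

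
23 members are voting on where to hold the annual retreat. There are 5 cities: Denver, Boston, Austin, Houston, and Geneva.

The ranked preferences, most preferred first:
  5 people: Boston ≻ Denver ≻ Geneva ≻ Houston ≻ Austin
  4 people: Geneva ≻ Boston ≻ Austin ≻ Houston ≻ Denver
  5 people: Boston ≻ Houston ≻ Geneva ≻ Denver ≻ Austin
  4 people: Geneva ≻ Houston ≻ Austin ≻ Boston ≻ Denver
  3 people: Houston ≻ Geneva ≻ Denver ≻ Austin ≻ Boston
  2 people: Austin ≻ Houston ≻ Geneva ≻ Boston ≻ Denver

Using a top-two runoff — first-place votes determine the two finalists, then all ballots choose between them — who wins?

Geneva

Round 1 first-place votes: Denver 0, Boston 10, Austin 2, Houston 3, Geneva 8. Boston and Geneva advance.
Runoff: Boston is ranked above Geneva on 10 ballots, Geneva above Boston on 13.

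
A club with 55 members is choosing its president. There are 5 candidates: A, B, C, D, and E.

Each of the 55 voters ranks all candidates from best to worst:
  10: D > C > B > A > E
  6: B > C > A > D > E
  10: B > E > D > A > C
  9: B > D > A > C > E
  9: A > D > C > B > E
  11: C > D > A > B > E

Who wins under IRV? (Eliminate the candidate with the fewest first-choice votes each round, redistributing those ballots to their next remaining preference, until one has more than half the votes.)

Round 1: A 9, B 25, C 11, D 10, E 0. E eliminated.
Round 2: A 9, B 25, C 11, D 10. A eliminated.
Round 3: B 25, C 11, D 19. C eliminated.
Round 4: B 25, D 30. D has a majority (≥28).

D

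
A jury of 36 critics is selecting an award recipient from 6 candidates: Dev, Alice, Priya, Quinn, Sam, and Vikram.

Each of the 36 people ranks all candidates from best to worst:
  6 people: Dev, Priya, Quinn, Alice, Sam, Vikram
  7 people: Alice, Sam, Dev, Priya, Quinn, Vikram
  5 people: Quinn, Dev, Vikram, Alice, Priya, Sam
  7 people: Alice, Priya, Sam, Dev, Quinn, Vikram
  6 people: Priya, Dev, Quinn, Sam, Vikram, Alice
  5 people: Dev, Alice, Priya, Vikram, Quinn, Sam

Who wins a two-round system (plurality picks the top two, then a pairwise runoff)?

Round 1 first-place votes: Dev 11, Alice 14, Priya 6, Quinn 5, Sam 0, Vikram 0. Alice and Dev advance.
Runoff: Alice is ranked above Dev on 14 ballots, Dev above Alice on 22.

Dev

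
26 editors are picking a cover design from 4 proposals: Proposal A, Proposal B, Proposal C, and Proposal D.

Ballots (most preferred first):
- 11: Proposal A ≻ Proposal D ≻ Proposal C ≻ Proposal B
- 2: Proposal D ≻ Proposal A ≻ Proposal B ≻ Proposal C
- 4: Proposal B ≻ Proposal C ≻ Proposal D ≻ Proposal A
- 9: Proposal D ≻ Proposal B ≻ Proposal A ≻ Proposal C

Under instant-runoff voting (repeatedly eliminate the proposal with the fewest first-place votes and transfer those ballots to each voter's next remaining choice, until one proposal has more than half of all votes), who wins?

Round 1: Proposal A 11, Proposal B 4, Proposal C 0, Proposal D 11. Proposal C eliminated.
Round 2: Proposal A 11, Proposal B 4, Proposal D 11. Proposal B eliminated.
Round 3: Proposal A 11, Proposal D 15. Proposal D has a majority (≥14).

Proposal D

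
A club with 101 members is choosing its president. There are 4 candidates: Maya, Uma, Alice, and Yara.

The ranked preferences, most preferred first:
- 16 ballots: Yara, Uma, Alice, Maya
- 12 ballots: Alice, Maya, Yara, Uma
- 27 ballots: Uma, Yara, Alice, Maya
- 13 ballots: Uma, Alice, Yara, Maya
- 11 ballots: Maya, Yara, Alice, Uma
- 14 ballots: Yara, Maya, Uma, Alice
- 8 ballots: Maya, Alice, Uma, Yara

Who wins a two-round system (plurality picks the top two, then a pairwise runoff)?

Yara

Round 1 first-place votes: Maya 19, Uma 40, Alice 12, Yara 30. Uma and Yara advance.
Runoff: Uma is ranked above Yara on 48 ballots, Yara above Uma on 53.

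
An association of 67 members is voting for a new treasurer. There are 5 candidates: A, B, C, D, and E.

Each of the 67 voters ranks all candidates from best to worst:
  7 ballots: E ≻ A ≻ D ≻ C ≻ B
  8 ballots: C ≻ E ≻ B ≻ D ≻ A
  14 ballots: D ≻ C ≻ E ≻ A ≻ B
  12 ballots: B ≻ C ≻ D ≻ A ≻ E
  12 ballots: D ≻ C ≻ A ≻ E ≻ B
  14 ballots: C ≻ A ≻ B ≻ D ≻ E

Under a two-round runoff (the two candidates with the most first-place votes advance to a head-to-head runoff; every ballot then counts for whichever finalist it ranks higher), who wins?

Round 1 first-place votes: A 0, B 12, C 22, D 26, E 7. D and C advance.
Runoff: D is ranked above C on 33 ballots, C above D on 34.

C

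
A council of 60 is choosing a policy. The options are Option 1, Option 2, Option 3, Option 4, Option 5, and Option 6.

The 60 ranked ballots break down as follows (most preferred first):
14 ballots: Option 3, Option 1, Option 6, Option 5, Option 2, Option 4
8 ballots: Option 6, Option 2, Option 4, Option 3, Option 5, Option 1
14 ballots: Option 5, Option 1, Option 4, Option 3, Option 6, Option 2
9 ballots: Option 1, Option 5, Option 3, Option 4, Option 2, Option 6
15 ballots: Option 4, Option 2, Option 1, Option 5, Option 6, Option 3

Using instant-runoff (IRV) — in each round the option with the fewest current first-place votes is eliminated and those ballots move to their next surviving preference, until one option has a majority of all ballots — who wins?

Option 5

Round 1: Option 1 9, Option 2 0, Option 3 14, Option 4 15, Option 5 14, Option 6 8. Option 2 eliminated.
Round 2: Option 1 9, Option 3 14, Option 4 15, Option 5 14, Option 6 8. Option 6 eliminated.
Round 3: Option 1 9, Option 3 14, Option 4 23, Option 5 14. Option 1 eliminated.
Round 4: Option 3 14, Option 4 23, Option 5 23. Option 3 eliminated.
Round 5: Option 4 23, Option 5 37. Option 5 has a majority (≥31).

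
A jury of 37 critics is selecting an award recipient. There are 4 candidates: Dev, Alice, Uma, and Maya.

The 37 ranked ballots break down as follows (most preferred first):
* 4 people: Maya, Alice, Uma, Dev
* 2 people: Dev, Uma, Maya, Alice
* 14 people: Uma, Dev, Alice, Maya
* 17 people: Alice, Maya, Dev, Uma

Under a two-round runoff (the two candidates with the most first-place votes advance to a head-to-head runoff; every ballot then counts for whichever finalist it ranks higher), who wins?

Round 1 first-place votes: Dev 2, Alice 17, Uma 14, Maya 4. Alice and Uma advance.
Runoff: Alice is ranked above Uma on 21 ballots, Uma above Alice on 16.

Alice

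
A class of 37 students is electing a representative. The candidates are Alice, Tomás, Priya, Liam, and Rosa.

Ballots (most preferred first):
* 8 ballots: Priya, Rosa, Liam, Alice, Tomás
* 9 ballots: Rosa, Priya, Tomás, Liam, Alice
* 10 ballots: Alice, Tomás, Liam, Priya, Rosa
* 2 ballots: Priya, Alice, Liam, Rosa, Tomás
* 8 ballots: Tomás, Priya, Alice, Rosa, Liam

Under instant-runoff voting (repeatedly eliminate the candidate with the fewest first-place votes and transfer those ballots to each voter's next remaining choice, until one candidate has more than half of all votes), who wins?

Round 1: Alice 10, Tomás 8, Priya 10, Liam 0, Rosa 9. Liam eliminated.
Round 2: Alice 10, Tomás 8, Priya 10, Rosa 9. Tomás eliminated.
Round 3: Alice 10, Priya 18, Rosa 9. Rosa eliminated.
Round 4: Alice 10, Priya 27. Priya has a majority (≥19).

Priya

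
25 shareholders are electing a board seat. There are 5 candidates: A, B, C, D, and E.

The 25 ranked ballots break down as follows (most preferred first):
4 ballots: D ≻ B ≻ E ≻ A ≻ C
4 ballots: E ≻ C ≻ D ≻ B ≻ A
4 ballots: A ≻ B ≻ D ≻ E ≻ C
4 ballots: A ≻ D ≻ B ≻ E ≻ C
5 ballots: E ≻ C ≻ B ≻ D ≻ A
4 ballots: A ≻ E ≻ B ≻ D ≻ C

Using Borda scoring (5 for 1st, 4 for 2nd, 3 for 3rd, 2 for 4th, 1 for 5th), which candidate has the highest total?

A: 4×2 + 4×1 + 4×5 + 4×5 + 5×1 + 4×5 = 77
B: 4×4 + 4×2 + 4×4 + 4×3 + 5×3 + 4×3 = 79
C: 4×1 + 4×4 + 4×1 + 4×1 + 5×4 + 4×1 = 52
D: 4×5 + 4×3 + 4×3 + 4×4 + 5×2 + 4×2 = 78
E: 4×3 + 4×5 + 4×2 + 4×2 + 5×5 + 4×4 = 89

E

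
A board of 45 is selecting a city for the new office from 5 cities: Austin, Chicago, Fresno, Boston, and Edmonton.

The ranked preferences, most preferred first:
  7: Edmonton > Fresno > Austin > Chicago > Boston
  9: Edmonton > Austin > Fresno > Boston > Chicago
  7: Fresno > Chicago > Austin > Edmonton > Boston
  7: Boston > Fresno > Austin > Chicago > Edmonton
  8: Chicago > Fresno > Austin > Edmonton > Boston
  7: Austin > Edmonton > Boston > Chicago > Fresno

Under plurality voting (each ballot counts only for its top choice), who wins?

First-place votes: Austin 7, Chicago 8, Fresno 7, Boston 7, Edmonton 16.

Edmonton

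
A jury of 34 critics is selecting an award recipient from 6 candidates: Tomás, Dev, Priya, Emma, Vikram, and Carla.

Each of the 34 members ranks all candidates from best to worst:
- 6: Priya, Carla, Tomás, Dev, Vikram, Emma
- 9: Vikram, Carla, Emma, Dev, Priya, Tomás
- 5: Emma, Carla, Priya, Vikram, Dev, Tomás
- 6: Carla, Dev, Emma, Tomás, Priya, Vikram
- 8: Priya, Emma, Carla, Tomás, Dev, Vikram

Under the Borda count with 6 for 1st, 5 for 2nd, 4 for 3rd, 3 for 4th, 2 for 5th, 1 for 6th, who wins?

Carla

Tomás: 6×4 + 9×1 + 5×1 + 6×3 + 8×3 = 80
Dev: 6×3 + 9×3 + 5×2 + 6×5 + 8×2 = 101
Priya: 6×6 + 9×2 + 5×4 + 6×2 + 8×6 = 134
Emma: 6×1 + 9×4 + 5×6 + 6×4 + 8×5 = 136
Vikram: 6×2 + 9×6 + 5×3 + 6×1 + 8×1 = 95
Carla: 6×5 + 9×5 + 5×5 + 6×6 + 8×4 = 168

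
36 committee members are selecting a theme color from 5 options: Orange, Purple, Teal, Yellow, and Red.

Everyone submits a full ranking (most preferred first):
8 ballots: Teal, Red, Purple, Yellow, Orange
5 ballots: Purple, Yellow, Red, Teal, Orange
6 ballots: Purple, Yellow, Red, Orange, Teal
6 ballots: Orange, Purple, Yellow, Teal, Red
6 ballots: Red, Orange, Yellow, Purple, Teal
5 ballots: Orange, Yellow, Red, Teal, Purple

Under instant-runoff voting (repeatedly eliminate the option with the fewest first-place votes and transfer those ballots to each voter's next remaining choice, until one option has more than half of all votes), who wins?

Round 1: Orange 11, Purple 11, Teal 8, Yellow 0, Red 6. Yellow eliminated.
Round 2: Orange 11, Purple 11, Teal 8, Red 6. Red eliminated.
Round 3: Orange 17, Purple 11, Teal 8. Teal eliminated.
Round 4: Orange 17, Purple 19. Purple has a majority (≥19).

Purple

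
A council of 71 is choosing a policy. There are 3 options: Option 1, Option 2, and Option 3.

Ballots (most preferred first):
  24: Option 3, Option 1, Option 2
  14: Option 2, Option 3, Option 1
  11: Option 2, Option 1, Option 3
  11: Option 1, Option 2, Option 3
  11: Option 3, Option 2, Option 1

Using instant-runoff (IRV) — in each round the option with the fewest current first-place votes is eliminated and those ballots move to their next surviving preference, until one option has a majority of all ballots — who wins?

Round 1: Option 1 11, Option 2 25, Option 3 35. Option 1 eliminated.
Round 2: Option 2 36, Option 3 35. Option 2 has a majority (≥36).

Option 2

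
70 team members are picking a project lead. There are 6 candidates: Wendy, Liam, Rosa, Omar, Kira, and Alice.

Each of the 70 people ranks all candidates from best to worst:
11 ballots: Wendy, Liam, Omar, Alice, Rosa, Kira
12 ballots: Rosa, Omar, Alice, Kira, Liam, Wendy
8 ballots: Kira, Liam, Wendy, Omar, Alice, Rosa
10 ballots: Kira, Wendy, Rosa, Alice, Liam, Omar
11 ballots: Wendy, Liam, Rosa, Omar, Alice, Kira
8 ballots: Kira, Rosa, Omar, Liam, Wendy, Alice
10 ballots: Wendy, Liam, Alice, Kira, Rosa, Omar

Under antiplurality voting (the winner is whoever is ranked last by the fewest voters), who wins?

Last-place votes: Wendy 12, Liam 0, Rosa 8, Omar 20, Kira 22, Alice 8.

Liam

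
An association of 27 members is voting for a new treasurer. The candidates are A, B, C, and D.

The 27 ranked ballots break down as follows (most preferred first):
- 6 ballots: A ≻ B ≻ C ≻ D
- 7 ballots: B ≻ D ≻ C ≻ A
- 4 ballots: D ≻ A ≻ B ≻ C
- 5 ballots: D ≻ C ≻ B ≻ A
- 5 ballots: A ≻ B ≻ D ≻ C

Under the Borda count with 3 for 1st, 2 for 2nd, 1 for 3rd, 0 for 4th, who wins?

A: 6×3 + 7×0 + 4×2 + 5×0 + 5×3 = 41
B: 6×2 + 7×3 + 4×1 + 5×1 + 5×2 = 52
C: 6×1 + 7×1 + 4×0 + 5×2 + 5×0 = 23
D: 6×0 + 7×2 + 4×3 + 5×3 + 5×1 = 46

B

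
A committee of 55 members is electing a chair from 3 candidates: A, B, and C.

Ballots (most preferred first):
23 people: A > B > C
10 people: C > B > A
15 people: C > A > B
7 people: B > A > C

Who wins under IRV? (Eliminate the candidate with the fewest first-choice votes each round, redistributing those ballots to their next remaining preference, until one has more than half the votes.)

Round 1: A 23, B 7, C 25. B eliminated.
Round 2: A 30, C 25. A has a majority (≥28).

A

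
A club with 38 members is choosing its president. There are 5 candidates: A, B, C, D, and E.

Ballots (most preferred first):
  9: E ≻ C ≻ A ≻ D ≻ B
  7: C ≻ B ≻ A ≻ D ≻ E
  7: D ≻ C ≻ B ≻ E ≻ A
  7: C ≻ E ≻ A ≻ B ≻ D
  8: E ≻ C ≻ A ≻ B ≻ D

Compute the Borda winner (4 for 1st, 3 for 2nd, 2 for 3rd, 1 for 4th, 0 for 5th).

C

A: 9×2 + 7×2 + 7×0 + 7×2 + 8×2 = 62
B: 9×0 + 7×3 + 7×2 + 7×1 + 8×1 = 50
C: 9×3 + 7×4 + 7×3 + 7×4 + 8×3 = 128
D: 9×1 + 7×1 + 7×4 + 7×0 + 8×0 = 44
E: 9×4 + 7×0 + 7×1 + 7×3 + 8×4 = 96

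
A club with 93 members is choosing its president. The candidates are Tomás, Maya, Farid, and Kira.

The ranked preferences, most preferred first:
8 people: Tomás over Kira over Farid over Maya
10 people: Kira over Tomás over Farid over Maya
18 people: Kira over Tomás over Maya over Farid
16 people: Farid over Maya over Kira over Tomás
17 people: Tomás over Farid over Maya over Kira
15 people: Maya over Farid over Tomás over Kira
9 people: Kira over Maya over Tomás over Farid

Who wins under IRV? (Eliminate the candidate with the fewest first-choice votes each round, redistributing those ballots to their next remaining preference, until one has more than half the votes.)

Round 1: Tomás 25, Maya 15, Farid 16, Kira 37. Maya eliminated.
Round 2: Tomás 25, Farid 31, Kira 37. Tomás eliminated.
Round 3: Farid 48, Kira 45. Farid has a majority (≥47).

Farid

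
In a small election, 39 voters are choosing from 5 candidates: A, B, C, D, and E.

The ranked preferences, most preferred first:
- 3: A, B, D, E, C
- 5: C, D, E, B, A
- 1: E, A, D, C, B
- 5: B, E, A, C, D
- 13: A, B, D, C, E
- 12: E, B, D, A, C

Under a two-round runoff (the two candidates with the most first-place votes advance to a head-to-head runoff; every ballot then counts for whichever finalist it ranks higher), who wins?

E

Round 1 first-place votes: A 16, B 5, C 5, D 0, E 13. A and E advance.
Runoff: A is ranked above E on 16 ballots, E above A on 23.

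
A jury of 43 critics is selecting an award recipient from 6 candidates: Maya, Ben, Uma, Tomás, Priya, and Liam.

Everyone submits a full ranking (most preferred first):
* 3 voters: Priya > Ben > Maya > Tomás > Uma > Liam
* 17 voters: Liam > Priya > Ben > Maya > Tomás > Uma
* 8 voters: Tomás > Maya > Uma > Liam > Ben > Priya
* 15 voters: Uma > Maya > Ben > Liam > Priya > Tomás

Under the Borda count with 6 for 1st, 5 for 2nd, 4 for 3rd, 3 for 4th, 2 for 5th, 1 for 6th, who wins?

Maya

Maya: 3×4 + 17×3 + 8×5 + 15×5 = 178
Ben: 3×5 + 17×4 + 8×2 + 15×4 = 159
Uma: 3×2 + 17×1 + 8×4 + 15×6 = 145
Tomás: 3×3 + 17×2 + 8×6 + 15×1 = 106
Priya: 3×6 + 17×5 + 8×1 + 15×2 = 141
Liam: 3×1 + 17×6 + 8×3 + 15×3 = 174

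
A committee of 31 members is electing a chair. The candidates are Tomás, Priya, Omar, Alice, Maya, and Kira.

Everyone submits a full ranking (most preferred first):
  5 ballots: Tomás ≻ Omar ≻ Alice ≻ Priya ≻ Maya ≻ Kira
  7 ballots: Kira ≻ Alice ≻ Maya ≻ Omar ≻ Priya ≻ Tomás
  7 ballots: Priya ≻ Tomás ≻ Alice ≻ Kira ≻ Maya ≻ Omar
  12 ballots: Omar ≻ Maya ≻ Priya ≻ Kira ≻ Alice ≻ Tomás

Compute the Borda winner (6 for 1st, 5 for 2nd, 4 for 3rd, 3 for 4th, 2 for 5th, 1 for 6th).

Tomás: 5×6 + 7×1 + 7×5 + 12×1 = 84
Priya: 5×3 + 7×2 + 7×6 + 12×4 = 119
Omar: 5×5 + 7×3 + 7×1 + 12×6 = 125
Alice: 5×4 + 7×5 + 7×4 + 12×2 = 107
Maya: 5×2 + 7×4 + 7×2 + 12×5 = 112
Kira: 5×1 + 7×6 + 7×3 + 12×3 = 104

Omar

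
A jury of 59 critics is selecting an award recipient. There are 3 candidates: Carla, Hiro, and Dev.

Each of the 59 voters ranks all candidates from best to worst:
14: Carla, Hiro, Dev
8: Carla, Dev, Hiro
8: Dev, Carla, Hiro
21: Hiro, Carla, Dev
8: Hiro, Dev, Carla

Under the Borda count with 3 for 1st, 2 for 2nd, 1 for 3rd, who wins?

Carla: 14×3 + 8×3 + 8×2 + 21×2 + 8×1 = 132
Hiro: 14×2 + 8×1 + 8×1 + 21×3 + 8×3 = 131
Dev: 14×1 + 8×2 + 8×3 + 21×1 + 8×2 = 91

Carla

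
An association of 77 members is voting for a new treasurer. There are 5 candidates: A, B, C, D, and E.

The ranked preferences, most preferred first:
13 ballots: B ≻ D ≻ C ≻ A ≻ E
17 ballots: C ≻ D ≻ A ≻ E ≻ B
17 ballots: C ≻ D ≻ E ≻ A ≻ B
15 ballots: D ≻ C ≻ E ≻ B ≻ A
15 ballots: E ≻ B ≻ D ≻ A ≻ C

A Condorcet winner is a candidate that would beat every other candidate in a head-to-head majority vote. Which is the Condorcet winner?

D vs A: 77–0
D vs B: 49–28
D vs C: 43–34
D vs E: 62–15
D beats every other candidate.

D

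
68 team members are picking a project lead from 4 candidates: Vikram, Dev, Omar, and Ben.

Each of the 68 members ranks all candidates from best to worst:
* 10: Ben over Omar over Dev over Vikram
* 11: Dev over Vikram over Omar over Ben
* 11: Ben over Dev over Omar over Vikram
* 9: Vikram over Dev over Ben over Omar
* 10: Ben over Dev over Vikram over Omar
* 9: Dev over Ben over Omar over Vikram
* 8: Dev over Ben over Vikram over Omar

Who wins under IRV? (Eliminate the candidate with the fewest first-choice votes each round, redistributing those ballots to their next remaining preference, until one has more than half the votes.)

Dev

Round 1: Vikram 9, Dev 28, Omar 0, Ben 31. Omar eliminated.
Round 2: Vikram 9, Dev 28, Ben 31. Vikram eliminated.
Round 3: Dev 37, Ben 31. Dev has a majority (≥35).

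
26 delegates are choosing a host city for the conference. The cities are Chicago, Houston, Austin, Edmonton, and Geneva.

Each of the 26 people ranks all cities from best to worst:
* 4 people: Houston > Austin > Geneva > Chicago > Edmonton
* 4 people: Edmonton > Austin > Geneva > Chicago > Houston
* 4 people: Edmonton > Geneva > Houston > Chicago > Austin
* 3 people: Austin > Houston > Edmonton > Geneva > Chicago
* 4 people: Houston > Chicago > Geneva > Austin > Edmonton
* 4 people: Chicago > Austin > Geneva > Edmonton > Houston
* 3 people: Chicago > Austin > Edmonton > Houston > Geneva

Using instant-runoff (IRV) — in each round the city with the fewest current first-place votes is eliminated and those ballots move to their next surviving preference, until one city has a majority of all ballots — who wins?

Round 1: Chicago 7, Houston 8, Austin 3, Edmonton 8, Geneva 0. Geneva eliminated.
Round 2: Chicago 7, Houston 8, Austin 3, Edmonton 8. Austin eliminated.
Round 3: Chicago 7, Houston 11, Edmonton 8. Chicago eliminated.
Round 4: Houston 11, Edmonton 15. Edmonton has a majority (≥14).

Edmonton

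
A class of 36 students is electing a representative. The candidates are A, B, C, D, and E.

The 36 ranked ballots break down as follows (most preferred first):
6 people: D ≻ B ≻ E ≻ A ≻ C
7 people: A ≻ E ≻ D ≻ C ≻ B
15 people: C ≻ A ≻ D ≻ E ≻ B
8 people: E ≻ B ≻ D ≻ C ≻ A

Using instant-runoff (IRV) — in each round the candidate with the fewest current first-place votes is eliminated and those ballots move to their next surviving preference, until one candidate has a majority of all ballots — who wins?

E

Round 1: A 7, B 0, C 15, D 6, E 8. B eliminated.
Round 2: A 7, C 15, D 6, E 8. D eliminated.
Round 3: A 7, C 15, E 14. A eliminated.
Round 4: C 15, E 21. E has a majority (≥19).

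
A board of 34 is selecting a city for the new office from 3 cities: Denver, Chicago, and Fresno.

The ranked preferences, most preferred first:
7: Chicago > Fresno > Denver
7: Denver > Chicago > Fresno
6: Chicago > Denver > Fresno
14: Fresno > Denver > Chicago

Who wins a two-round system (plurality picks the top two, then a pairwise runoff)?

Chicago

Round 1 first-place votes: Denver 7, Chicago 13, Fresno 14. Fresno and Chicago advance.
Runoff: Fresno is ranked above Chicago on 14 ballots, Chicago above Fresno on 20.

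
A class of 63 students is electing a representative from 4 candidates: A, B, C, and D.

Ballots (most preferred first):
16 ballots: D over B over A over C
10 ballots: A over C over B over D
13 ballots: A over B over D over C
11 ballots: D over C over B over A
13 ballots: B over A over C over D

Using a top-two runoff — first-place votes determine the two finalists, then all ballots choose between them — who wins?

Round 1 first-place votes: A 23, B 13, C 0, D 27. D and A advance.
Runoff: D is ranked above A on 27 ballots, A above D on 36.

A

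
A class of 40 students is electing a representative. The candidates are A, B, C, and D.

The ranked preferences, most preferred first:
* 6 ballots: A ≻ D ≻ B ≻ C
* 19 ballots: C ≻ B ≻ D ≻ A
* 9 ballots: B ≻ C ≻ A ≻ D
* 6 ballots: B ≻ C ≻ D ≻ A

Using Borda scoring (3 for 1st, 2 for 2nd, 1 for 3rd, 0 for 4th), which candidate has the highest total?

A: 6×3 + 19×0 + 9×1 + 6×0 = 27
B: 6×1 + 19×2 + 9×3 + 6×3 = 89
C: 6×0 + 19×3 + 9×2 + 6×2 = 87
D: 6×2 + 19×1 + 9×0 + 6×1 = 37

B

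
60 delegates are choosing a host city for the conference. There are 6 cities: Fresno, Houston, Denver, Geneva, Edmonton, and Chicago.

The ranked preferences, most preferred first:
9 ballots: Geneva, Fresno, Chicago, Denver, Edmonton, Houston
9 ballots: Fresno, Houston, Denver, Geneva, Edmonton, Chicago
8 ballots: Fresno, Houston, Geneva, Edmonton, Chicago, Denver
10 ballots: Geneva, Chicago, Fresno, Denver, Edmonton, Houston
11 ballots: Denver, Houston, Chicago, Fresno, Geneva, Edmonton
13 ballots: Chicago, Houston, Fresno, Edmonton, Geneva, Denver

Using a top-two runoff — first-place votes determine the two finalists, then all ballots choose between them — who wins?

Fresno

Round 1 first-place votes: Fresno 17, Houston 0, Denver 11, Geneva 19, Edmonton 0, Chicago 13. Geneva and Fresno advance.
Runoff: Geneva is ranked above Fresno on 19 ballots, Fresno above Geneva on 41.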